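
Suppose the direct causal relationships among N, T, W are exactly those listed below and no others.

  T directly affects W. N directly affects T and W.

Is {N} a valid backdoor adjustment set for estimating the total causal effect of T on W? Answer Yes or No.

Backdoor paths from T to W (paths whose first edge points into T):
  P1: T <- N -> W
Condition 1 (no descendant of T in the set): holds — descendants of T are {W}; none are in {N}.
Condition 2 (every backdoor path blocked by {N}):
  P1: blocked at fork node N ∈ conditioning set.
{N} satisfies the backdoor criterion.

Yes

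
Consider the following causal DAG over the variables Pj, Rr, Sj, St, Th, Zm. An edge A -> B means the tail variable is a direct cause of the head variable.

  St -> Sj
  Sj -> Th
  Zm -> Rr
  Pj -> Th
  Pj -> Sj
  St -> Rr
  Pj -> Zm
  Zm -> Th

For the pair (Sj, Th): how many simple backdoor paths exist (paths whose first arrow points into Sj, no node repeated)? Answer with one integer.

A backdoor path from Sj to Th is any simple undirected path whose first edge points into Sj (i.e. leaves Sj via a parent).
Parents of Sj: {Pj, St}.
Enumerating:
  P1: Sj <- Pj -> Zm -> Th
  P2: Sj <- Pj -> Th
  P3: Sj <- St -> Rr <- Zm <- Pj -> Th
  P4: Sj <- St -> Rr <- Zm -> Th
That exhausts the simple backdoor paths. Count: 4.

4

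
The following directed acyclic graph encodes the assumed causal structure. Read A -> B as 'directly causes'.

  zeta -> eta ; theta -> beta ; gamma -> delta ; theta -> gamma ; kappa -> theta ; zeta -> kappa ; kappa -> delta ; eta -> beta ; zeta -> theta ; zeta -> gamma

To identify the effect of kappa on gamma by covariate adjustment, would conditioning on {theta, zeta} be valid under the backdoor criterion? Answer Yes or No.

No

Backdoor paths from kappa to gamma (paths whose first edge points into kappa):
  P1: kappa <- zeta -> theta -> gamma
  P2: kappa <- zeta -> eta -> beta <- theta -> gamma
  P3: kappa <- zeta -> gamma
Condition 1 (no descendant of kappa in the set): FAILS — theta is a descendant of kappa.
Condition 2 (every backdoor path blocked by {theta, zeta}):
  P1: blocked at fork node zeta ∈ conditioning set.
  P2: blocked at fork node zeta ∈ conditioning set.
  P3: blocked at fork node zeta ∈ conditioning set.
{theta, zeta} does not satisfy the backdoor criterion.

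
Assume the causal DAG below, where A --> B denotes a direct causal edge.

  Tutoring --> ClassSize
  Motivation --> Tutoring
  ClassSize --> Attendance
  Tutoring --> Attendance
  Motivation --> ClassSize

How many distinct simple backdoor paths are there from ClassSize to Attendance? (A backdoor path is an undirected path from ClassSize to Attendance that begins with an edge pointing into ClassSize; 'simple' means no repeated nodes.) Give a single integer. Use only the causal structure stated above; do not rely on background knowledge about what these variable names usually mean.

2

A backdoor path from ClassSize to Attendance is any simple undirected path whose first edge points into ClassSize (i.e. leaves ClassSize via a parent).
Parents of ClassSize: {Motivation, Tutoring}.
Enumerating:
  P1: ClassSize <- Motivation -> Tutoring -> Attendance
  P2: ClassSize <- Tutoring -> Attendance
That exhausts the simple backdoor paths. Count: 2.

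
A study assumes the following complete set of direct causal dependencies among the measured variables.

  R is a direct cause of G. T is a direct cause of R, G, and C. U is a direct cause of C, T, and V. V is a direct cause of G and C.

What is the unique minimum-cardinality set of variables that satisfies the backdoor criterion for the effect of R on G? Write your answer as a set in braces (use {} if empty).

{T}

Variables eligible for adjustment (non-descendants of R, excluding R and G): {C, T, U, V}.
Backdoor paths from R to G:
  P1: R <- T <- U -> V -> G
  P2: R <- T <- U -> C <- V -> G
  P3: R <- T -> C <- U -> V -> G
  P4: R <- T -> C <- V -> G
  P5: R <- T -> G
The empty set is not sufficient: P1 (R <- T <- U -> V -> G) has no collider blocking it and no conditioned non-collider, so it is open.
Try {T}:
  P1: blocked at chain node T ∈ conditioning set.
  P2: blocked at chain node T ∈ conditioning set.
  P3: blocked at fork node T ∈ conditioning set.
  P4: blocked at fork node T ∈ conditioning set.
  P5: blocked at fork node T ∈ conditioning set.
{T} contains no descendant of R and blocks every backdoor path.
No other singleton works — e.g. {U} leaves P5 open — so {T} is the unique smallest valid adjustment set.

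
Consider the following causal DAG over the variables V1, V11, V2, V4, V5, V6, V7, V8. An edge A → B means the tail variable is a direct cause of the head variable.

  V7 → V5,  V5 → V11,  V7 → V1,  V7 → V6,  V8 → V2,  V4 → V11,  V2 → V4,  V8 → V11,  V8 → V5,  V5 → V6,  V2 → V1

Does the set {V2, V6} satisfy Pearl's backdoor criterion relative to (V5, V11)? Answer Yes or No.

Backdoor paths from V5 to V11 (paths whose first edge points into V5):
  P1: V5 <- V8 -> V2 -> V4 -> V11
  P2: V5 <- V8 -> V11
  P3: V5 <- V7 -> V1 <- V2 <- V8 -> V11
  P4: V5 <- V7 -> V1 <- V2 -> V4 -> V11
Condition 1 (no descendant of V5 in the set): FAILS — V6 is a descendant of V5.
Condition 2 (every backdoor path blocked by {V2, V6}):
  P1: blocked at chain node V2 ∈ conditioning set.
  P2: open — no interior node is in the conditioning set.
  P3: blocked at collider V1 (neither it nor any descendant is in the conditioning set).
  P4: blocked at collider V1 (neither it nor any descendant is in the conditioning set).
{V2, V6} does not satisfy the backdoor criterion.

No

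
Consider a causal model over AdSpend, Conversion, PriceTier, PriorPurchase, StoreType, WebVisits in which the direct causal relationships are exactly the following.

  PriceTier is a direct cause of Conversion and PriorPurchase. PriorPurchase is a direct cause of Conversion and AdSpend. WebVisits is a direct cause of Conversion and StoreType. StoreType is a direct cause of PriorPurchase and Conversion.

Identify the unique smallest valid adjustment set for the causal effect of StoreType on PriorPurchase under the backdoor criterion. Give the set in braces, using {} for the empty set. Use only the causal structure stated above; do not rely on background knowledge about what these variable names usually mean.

Variables eligible for adjustment (non-descendants of StoreType, excluding StoreType and PriorPurchase): {PriceTier, WebVisits}.
Backdoor paths from StoreType to PriorPurchase:
  P1: StoreType <- WebVisits -> Conversion <- PriceTier -> PriorPurchase
  P2: StoreType <- WebVisits -> Conversion <- PriorPurchase
Each backdoor path contains an unconditioned collider, so every path is already blocked with the empty conditioning set:
  P1: blocked at collider Conversion (neither it nor any descendant is in the conditioning set).
  P2: blocked at collider Conversion (neither it nor any descendant is in the conditioning set).
The empty set is therefore the unique smallest valid set.

{}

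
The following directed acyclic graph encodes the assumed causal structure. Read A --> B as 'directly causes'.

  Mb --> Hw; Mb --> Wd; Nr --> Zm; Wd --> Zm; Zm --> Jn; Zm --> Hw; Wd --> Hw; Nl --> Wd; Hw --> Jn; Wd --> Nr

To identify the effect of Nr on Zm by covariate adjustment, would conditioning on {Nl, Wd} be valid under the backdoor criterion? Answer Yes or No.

Yes

Backdoor paths from Nr to Zm (paths whose first edge points into Nr):
  P1: Nr <- Wd <- Mb -> Hw <- Zm
  P2: Nr <- Wd <- Mb -> Hw -> Jn <- Zm
  P3: Nr <- Wd -> Zm
  P4: Nr <- Wd -> Hw <- Zm
  P5: Nr <- Wd -> Hw -> Jn <- Zm
Condition 1 (no descendant of Nr in the set): holds — descendants of Nr are {Hw, Jn, Zm}; none are in {Nl, Wd}.
Condition 2 (every backdoor path blocked by {Nl, Wd}):
  P1: blocked at chain node Wd ∈ conditioning set.
  P2: blocked at chain node Wd ∈ conditioning set.
  P3: blocked at fork node Wd ∈ conditioning set.
  P4: blocked at fork node Wd ∈ conditioning set.
  P5: blocked at fork node Wd ∈ conditioning set.
{Nl, Wd} satisfies the backdoor criterion.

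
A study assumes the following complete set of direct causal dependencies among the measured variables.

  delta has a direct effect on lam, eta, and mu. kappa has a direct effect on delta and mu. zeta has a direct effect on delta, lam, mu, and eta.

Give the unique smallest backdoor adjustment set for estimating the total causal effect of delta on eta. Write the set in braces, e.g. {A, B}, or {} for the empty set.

{zeta}

Variables eligible for adjustment (non-descendants of delta, excluding delta and eta): {kappa, zeta}.
Backdoor paths from delta to eta:
  P1: delta <- kappa -> mu <- zeta -> eta
  P2: delta <- zeta -> eta
The empty set is not sufficient: P2 (delta <- zeta -> eta) has no collider blocking it and no conditioned non-collider, so it is open.
Try {zeta}:
  P1: blocked at collider mu (neither it nor any descendant is in the conditioning set).
  P2: blocked at fork node zeta ∈ conditioning set.
{zeta} contains no descendant of delta and blocks every backdoor path.
No other singleton works — e.g. {kappa} leaves P2 open — so {zeta} is the unique smallest valid adjustment set.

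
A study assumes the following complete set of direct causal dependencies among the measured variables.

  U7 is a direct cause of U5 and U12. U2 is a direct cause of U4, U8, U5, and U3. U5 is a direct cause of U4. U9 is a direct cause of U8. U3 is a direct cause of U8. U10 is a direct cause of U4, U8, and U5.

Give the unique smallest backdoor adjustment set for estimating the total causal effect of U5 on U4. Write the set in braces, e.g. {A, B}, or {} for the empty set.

Variables eligible for adjustment (non-descendants of U5, excluding U5 and U4): {U10, U12, U2, U3, U7, U8, U9}.
Backdoor paths from U5 to U4:
  P1: U5 <- U10 -> U4
  P2: U5 <- U10 -> U8 <- U2 -> U4
  P3: U5 <- U10 -> U8 <- U3 <- U2 -> U4
  P4: U5 <- U2 -> U3 -> U8 <- U10 -> U4
  P5: U5 <- U2 -> U4
  P6: U5 <- U2 -> U8 <- U10 -> U4
The empty set is not sufficient: P1 (U5 <- U10 -> U4) has no collider blocking it and no conditioned non-collider, so it is open.
Try {U10, U2}:
  P1: blocked at fork node U10 ∈ conditioning set.
  P2: blocked at fork node U10 ∈ conditioning set.
  P3: blocked at fork node U10 ∈ conditioning set.
  P4: blocked at fork node U2 ∈ conditioning set.
  P5: blocked at fork node U2 ∈ conditioning set.
  P6: blocked at fork node U2 ∈ conditioning set.
{U10, U2} contains no descendant of U5 and blocks every backdoor path.
Every element of {U10, U2} is needed (dropping U10 leaves P1 open; dropping U2 leaves P5 open), so no proper subset is valid.
Among all size-2 subsets of the eligible variables, only {U10, U2} blocks every backdoor path, so it is the unique smallest valid adjustment set.

{U10, U2}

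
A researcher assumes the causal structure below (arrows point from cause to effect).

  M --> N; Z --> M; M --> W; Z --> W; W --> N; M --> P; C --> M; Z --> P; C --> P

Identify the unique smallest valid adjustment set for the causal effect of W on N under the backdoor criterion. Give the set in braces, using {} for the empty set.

{M}

Variables eligible for adjustment (non-descendants of W, excluding W and N): {C, M, P, Z}.
Backdoor paths from W to N:
  P1: W <- Z -> M -> N
  P2: W <- Z -> P <- C -> M -> N
  P3: W <- Z -> P <- M -> N
  P4: W <- M -> N
The empty set is not sufficient: P1 (W <- Z -> M -> N) has no collider blocking it and no conditioned non-collider, so it is open.
Try {M}:
  P1: blocked at chain node M ∈ conditioning set.
  P2: blocked at collider P (neither it nor any descendant is in the conditioning set).
  P3: blocked at collider P (neither it nor any descendant is in the conditioning set).
  P4: blocked at fork node M ∈ conditioning set.
{M} contains no descendant of W and blocks every backdoor path.
No other singleton works — e.g. {C} leaves P1 open — so {M} is the unique smallest valid adjustment set.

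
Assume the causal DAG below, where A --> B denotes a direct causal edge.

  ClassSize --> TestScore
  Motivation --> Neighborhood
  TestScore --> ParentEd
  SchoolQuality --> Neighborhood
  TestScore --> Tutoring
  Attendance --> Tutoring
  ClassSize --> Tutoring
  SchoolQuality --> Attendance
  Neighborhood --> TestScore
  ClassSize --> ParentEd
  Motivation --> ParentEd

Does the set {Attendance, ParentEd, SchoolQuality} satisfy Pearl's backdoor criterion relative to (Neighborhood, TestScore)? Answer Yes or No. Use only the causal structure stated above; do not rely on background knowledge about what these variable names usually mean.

Backdoor paths from Neighborhood to TestScore (paths whose first edge points into Neighborhood):
  P1: Neighborhood <- SchoolQuality -> Attendance -> Tutoring <- ClassSize -> TestScore
  P2: Neighborhood <- SchoolQuality -> Attendance -> Tutoring <- ClassSize -> ParentEd <- TestScore
  P3: Neighborhood <- SchoolQuality -> Attendance -> Tutoring <- TestScore
  P4: Neighborhood <- Motivation -> ParentEd <- ClassSize -> TestScore
  P5: Neighborhood <- Motivation -> ParentEd <- ClassSize -> Tutoring <- TestScore
  P6: Neighborhood <- Motivation -> ParentEd <- TestScore
Condition 1 (no descendant of Neighborhood in the set): FAILS — ParentEd is a descendant of Neighborhood.
Condition 2 (every backdoor path blocked by {Attendance, ParentEd, SchoolQuality}):
  P1: blocked at fork node SchoolQuality ∈ conditioning set.
  P2: blocked at fork node SchoolQuality ∈ conditioning set.
  P3: blocked at fork node SchoolQuality ∈ conditioning set.
  P4: open — collider(s) ParentEd are conditioned on (or have a conditioned descendant) and no non-collider on the path is in the set.
  P5: blocked at collider Tutoring (neither it nor any descendant is in the conditioning set).
  P6: open — collider(s) ParentEd are conditioned on (or have a conditioned descendant) and no non-collider on the path is in the set.
{Attendance, ParentEd, SchoolQuality} does not satisfy the backdoor criterion.

No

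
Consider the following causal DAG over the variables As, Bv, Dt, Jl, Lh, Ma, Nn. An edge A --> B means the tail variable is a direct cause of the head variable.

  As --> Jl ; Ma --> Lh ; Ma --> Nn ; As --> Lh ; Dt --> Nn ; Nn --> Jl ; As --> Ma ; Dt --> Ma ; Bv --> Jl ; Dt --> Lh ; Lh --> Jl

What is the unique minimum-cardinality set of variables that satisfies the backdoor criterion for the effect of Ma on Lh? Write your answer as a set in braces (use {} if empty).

Variables eligible for adjustment (non-descendants of Ma, excluding Ma and Lh): {As, Bv, Dt}.
Backdoor paths from Ma to Lh:
  P1: Ma <- As -> Lh
  P2: Ma <- As -> Jl <- Lh
  P3: Ma <- As -> Jl <- Nn <- Dt -> Lh
  P4: Ma <- Dt -> Lh
  P5: Ma <- Dt -> Nn -> Jl <- As -> Lh
  P6: Ma <- Dt -> Nn -> Jl <- Lh
The empty set is not sufficient: P1 (Ma <- As -> Lh) has no collider blocking it and no conditioned non-collider, so it is open.
Try {As, Dt}:
  P1: blocked at fork node As ∈ conditioning set.
  P2: blocked at fork node As ∈ conditioning set.
  P3: blocked at fork node As ∈ conditioning set.
  P4: blocked at fork node Dt ∈ conditioning set.
  P5: blocked at fork node Dt ∈ conditioning set.
  P6: blocked at fork node Dt ∈ conditioning set.
{As, Dt} contains no descendant of Ma and blocks every backdoor path.
Every element of {As, Dt} is needed (dropping As leaves P1 open; dropping Dt leaves P4 open), so no proper subset is valid.
Among all size-2 subsets of the eligible variables, only {As, Dt} blocks every backdoor path, so it is the unique smallest valid adjustment set.

{As, Dt}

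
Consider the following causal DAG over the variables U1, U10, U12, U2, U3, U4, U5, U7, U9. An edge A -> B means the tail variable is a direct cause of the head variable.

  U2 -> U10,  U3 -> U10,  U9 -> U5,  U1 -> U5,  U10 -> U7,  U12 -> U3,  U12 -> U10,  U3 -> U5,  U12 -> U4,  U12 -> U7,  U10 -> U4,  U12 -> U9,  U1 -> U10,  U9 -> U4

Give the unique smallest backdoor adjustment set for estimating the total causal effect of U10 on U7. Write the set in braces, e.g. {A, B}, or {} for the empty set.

Variables eligible for adjustment (non-descendants of U10, excluding U10 and U7): {U1, U12, U2, U3, U5, U9}.
Backdoor paths from U10 to U7:
  P1: U10 <- U1 -> U5 <- U3 <- U12 -> U7
  P2: U10 <- U1 -> U5 <- U9 <- U12 -> U7
  P3: U10 <- U1 -> U5 <- U9 -> U4 <- U12 -> U7
  P4: U10 <- U12 -> U7
  P5: U10 <- U3 <- U12 -> U7
  P6: U10 <- U3 -> U5 <- U9 <- U12 -> U7
  P7: U10 <- U3 -> U5 <- U9 -> U4 <- U12 -> U7
The empty set is not sufficient: P4 (U10 <- U12 -> U7) has no collider blocking it and no conditioned non-collider, so it is open.
Try {U12}:
  P1: blocked at collider U5 (neither it nor any descendant is in the conditioning set).
  P2: blocked at collider U5 (neither it nor any descendant is in the conditioning set).
  P3: blocked at collider U5 (neither it nor any descendant is in the conditioning set).
  P4: blocked at fork node U12 ∈ conditioning set.
  P5: blocked at fork node U12 ∈ conditioning set.
  P6: blocked at collider U5 (neither it nor any descendant is in the conditioning set).
  P7: blocked at collider U5 (neither it nor any descendant is in the conditioning set).
{U12} contains no descendant of U10 and blocks every backdoor path.
No other singleton works — e.g. {U1} leaves P4 open — so {U12} is the unique smallest valid adjustment set.

{U12}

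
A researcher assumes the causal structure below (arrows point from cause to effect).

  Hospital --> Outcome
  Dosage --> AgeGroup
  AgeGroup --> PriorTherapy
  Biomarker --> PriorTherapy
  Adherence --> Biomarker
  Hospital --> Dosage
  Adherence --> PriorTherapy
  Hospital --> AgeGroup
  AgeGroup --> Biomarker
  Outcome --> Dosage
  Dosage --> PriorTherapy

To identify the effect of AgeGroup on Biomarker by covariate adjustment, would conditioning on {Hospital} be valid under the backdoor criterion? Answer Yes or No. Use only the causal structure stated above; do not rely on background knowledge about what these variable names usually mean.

Yes

Backdoor paths from AgeGroup to Biomarker (paths whose first edge points into AgeGroup):
  P1: AgeGroup <- Hospital -> Outcome -> Dosage -> PriorTherapy <- Adherence -> Biomarker
  P2: AgeGroup <- Hospital -> Outcome -> Dosage -> PriorTherapy <- Biomarker
  P3: AgeGroup <- Hospital -> Dosage -> PriorTherapy <- Adherence -> Biomarker
  P4: AgeGroup <- Hospital -> Dosage -> PriorTherapy <- Biomarker
  P5: AgeGroup <- Dosage -> PriorTherapy <- Adherence -> Biomarker
  P6: AgeGroup <- Dosage -> PriorTherapy <- Biomarker
Condition 1 (no descendant of AgeGroup in the set): holds — descendants of AgeGroup are {Biomarker, PriorTherapy}; none are in {Hospital}.
Condition 2 (every backdoor path blocked by {Hospital}):
  P1: blocked at fork node Hospital ∈ conditioning set.
  P2: blocked at fork node Hospital ∈ conditioning set.
  P3: blocked at fork node Hospital ∈ conditioning set.
  P4: blocked at fork node Hospital ∈ conditioning set.
  P5: blocked at collider PriorTherapy (neither it nor any descendant is in the conditioning set).
  P6: blocked at collider PriorTherapy (neither it nor any descendant is in the conditioning set).
{Hospital} satisfies the backdoor criterion.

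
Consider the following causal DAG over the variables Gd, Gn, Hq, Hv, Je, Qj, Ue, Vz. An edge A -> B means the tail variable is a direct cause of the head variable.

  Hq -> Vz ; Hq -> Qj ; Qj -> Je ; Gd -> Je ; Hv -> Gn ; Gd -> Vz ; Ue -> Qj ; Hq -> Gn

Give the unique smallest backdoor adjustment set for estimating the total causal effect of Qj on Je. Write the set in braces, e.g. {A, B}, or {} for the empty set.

Variables eligible for adjustment (non-descendants of Qj, excluding Qj and Je): {Gd, Gn, Hq, Hv, Ue, Vz}.
Backdoor paths from Qj to Je:
  P1: Qj <- Hq -> Vz <- Gd -> Je
Each backdoor path contains an unconditioned collider, so every path is already blocked with the empty conditioning set:
  P1: blocked at collider Vz (neither it nor any descendant is in the conditioning set).
The empty set is therefore the unique smallest valid set.

{}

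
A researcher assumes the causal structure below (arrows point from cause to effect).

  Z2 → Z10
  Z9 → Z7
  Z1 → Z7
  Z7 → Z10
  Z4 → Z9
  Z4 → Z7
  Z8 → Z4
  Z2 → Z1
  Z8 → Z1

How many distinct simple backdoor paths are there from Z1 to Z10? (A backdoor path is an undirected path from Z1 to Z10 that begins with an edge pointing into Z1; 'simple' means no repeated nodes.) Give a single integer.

A backdoor path from Z1 to Z10 is any simple undirected path whose first edge points into Z1 (i.e. leaves Z1 via a parent).
Parents of Z1: {Z2, Z8}.
Enumerating:
  P1: Z1 <- Z8 -> Z4 -> Z9 -> Z7 -> Z10
  P2: Z1 <- Z8 -> Z4 -> Z7 -> Z10
  P3: Z1 <- Z2 -> Z10
That exhausts the simple backdoor paths. Count: 3.

3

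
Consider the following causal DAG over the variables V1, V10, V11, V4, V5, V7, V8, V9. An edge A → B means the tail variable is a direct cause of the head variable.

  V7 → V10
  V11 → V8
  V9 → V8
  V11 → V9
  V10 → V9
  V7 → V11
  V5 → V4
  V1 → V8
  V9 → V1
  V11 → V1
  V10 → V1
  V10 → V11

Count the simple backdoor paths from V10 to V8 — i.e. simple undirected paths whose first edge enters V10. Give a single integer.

5

A backdoor path from V10 to V8 is any simple undirected path whose first edge points into V10 (i.e. leaves V10 via a parent).
Parents of V10: {V7}.
Enumerating:
  P1: V10 <- V7 -> V11 -> V9 -> V1 -> V8
  P2: V10 <- V7 -> V11 -> V9 -> V8
  P3: V10 <- V7 -> V11 -> V1 <- V9 -> V8
  P4: V10 <- V7 -> V11 -> V1 -> V8
  P5: V10 <- V7 -> V11 -> V8
That exhausts the simple backdoor paths. Count: 5.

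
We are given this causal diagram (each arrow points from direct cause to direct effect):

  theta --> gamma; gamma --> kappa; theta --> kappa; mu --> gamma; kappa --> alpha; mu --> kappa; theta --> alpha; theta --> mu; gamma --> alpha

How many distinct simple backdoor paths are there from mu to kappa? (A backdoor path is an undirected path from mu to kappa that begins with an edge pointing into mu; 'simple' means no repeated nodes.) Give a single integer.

A backdoor path from mu to kappa is any simple undirected path whose first edge points into mu (i.e. leaves mu via a parent).
Parents of mu: {theta}.
Enumerating:
  P1: mu <- theta -> gamma -> kappa
  P2: mu <- theta -> gamma -> alpha <- kappa
  P3: mu <- theta -> kappa
  P4: mu <- theta -> alpha <- gamma -> kappa
  P5: mu <- theta -> alpha <- kappa
That exhausts the simple backdoor paths. Count: 5.

5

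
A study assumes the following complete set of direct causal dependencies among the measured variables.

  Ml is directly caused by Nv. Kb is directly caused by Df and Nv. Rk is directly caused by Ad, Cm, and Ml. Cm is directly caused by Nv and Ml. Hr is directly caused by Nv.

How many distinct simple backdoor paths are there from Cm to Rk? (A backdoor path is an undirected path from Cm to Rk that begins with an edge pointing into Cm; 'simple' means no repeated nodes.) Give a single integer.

2

A backdoor path from Cm to Rk is any simple undirected path whose first edge points into Cm (i.e. leaves Cm via a parent).
Parents of Cm: {Ml, Nv}.
Enumerating:
  P1: Cm <- Nv -> Ml -> Rk
  P2: Cm <- Ml -> Rk
That exhausts the simple backdoor paths. Count: 2.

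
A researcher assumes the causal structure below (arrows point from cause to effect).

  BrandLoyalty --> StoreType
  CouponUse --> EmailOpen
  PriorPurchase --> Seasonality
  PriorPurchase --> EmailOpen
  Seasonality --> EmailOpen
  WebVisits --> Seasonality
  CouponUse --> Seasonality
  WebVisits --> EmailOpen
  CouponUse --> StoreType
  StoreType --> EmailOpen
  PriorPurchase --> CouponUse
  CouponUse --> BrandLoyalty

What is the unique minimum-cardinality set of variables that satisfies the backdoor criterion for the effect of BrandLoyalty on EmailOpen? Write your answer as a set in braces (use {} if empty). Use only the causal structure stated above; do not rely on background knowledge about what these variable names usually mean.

Variables eligible for adjustment (non-descendants of BrandLoyalty, excluding BrandLoyalty and EmailOpen): {CouponUse, PriorPurchase, Seasonality, WebVisits}.
Backdoor paths from BrandLoyalty to EmailOpen:
  P1: BrandLoyalty <- CouponUse <- PriorPurchase -> Seasonality <- WebVisits -> EmailOpen
  P2: BrandLoyalty <- CouponUse <- PriorPurchase -> Seasonality -> EmailOpen
  P3: BrandLoyalty <- CouponUse <- PriorPurchase -> EmailOpen
  P4: BrandLoyalty <- CouponUse -> Seasonality <- WebVisits -> EmailOpen
  P5: BrandLoyalty <- CouponUse -> Seasonality <- PriorPurchase -> EmailOpen
  P6: BrandLoyalty <- CouponUse -> Seasonality -> EmailOpen
  P7: BrandLoyalty <- CouponUse -> StoreType -> EmailOpen
  P8: BrandLoyalty <- CouponUse -> EmailOpen
The empty set is not sufficient: P2 (BrandLoyalty <- CouponUse <- PriorPurchase -> Seasonality -> EmailOpen) has no collider blocking it and no conditioned non-collider, so it is open.
Try {CouponUse}:
  P1: blocked at chain node CouponUse ∈ conditioning set.
  P2: blocked at chain node CouponUse ∈ conditioning set.
  P3: blocked at chain node CouponUse ∈ conditioning set.
  P4: blocked at fork node CouponUse ∈ conditioning set.
  P5: blocked at fork node CouponUse ∈ conditioning set.
  P6: blocked at fork node CouponUse ∈ conditioning set.
  P7: blocked at fork node CouponUse ∈ conditioning set.
  P8: blocked at fork node CouponUse ∈ conditioning set.
{CouponUse} contains no descendant of BrandLoyalty and blocks every backdoor path.
No other singleton works — e.g. {WebVisits} leaves P2 open — so {CouponUse} is the unique smallest valid adjustment set.

{CouponUse}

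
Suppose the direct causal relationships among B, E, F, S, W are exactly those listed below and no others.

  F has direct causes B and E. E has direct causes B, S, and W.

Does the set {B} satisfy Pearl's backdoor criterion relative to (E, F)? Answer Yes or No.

Yes

Backdoor paths from E to F (paths whose first edge points into E):
  P1: E <- B -> F
Condition 1 (no descendant of E in the set): holds — descendants of E are {F}; none are in {B}.
Condition 2 (every backdoor path blocked by {B}):
  P1: blocked at fork node B ∈ conditioning set.
{B} satisfies the backdoor criterion.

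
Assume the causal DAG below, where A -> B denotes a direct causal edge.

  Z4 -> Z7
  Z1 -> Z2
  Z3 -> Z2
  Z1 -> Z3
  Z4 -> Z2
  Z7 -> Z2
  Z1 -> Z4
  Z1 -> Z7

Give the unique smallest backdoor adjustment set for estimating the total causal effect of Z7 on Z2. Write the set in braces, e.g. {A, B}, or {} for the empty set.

Variables eligible for adjustment (non-descendants of Z7, excluding Z7 and Z2): {Z1, Z3, Z4}.
Backdoor paths from Z7 to Z2:
  P1: Z7 <- Z1 -> Z3 -> Z2
  P2: Z7 <- Z1 -> Z4 -> Z2
  P3: Z7 <- Z1 -> Z2
  P4: Z7 <- Z4 <- Z1 -> Z3 -> Z2
  P5: Z7 <- Z4 <- Z1 -> Z2
  P6: Z7 <- Z4 -> Z2
The empty set is not sufficient: P1 (Z7 <- Z1 -> Z3 -> Z2) has no collider blocking it and no conditioned non-collider, so it is open.
Try {Z1, Z4}:
  P1: blocked at fork node Z1 ∈ conditioning set.
  P2: blocked at fork node Z1 ∈ conditioning set.
  P3: blocked at fork node Z1 ∈ conditioning set.
  P4: blocked at chain node Z4 ∈ conditioning set.
  P5: blocked at chain node Z4 ∈ conditioning set.
  P6: blocked at fork node Z4 ∈ conditioning set.
{Z1, Z4} contains no descendant of Z7 and blocks every backdoor path.
Every element of {Z1, Z4} is needed (dropping Z1 leaves P1 open; dropping Z4 leaves P6 open), so no proper subset is valid.
Among all size-2 subsets of the eligible variables, only {Z1, Z4} blocks every backdoor path, so it is the unique smallest valid adjustment set.

{Z1, Z4}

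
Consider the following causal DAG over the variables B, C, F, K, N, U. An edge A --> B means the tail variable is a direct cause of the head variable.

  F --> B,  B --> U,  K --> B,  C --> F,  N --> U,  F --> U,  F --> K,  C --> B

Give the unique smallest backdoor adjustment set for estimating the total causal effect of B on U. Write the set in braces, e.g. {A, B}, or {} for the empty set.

{F}

Variables eligible for adjustment (non-descendants of B, excluding B and U): {C, F, K, N}.
Backdoor paths from B to U:
  P1: B <- C -> F -> U
  P2: B <- F -> U
  P3: B <- K <- F -> U
The empty set is not sufficient: P1 (B <- C -> F -> U) has no collider blocking it and no conditioned non-collider, so it is open.
Try {F}:
  P1: blocked at chain node F ∈ conditioning set.
  P2: blocked at fork node F ∈ conditioning set.
  P3: blocked at fork node F ∈ conditioning set.
{F} contains no descendant of B and blocks every backdoor path.
No other singleton works — e.g. {N} leaves P1 open — so {F} is the unique smallest valid adjustment set.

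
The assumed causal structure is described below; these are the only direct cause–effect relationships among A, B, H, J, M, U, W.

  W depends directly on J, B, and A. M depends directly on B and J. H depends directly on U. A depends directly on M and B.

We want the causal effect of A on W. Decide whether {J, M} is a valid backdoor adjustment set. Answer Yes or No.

Backdoor paths from A to W (paths whose first edge points into A):
  P1: A <- B -> M <- J -> W
  P2: A <- B -> W
  P3: A <- M <- J -> W
  P4: A <- M <- B -> W
Condition 1 (no descendant of A in the set): holds — descendants of A are {W}; none are in {J, M}.
Condition 2 (every backdoor path blocked by {J, M}):
  P1: blocked at fork node J ∈ conditioning set.
  P2: open — no interior node is in the conditioning set.
  P3: blocked at chain node M ∈ conditioning set.
  P4: blocked at chain node M ∈ conditioning set.
{J, M} does not satisfy the backdoor criterion.

No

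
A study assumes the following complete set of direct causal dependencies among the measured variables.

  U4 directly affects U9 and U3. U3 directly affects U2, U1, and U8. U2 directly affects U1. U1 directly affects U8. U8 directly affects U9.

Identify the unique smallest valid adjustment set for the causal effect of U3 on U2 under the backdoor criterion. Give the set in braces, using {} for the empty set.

{}

Variables eligible for adjustment (non-descendants of U3, excluding U3 and U2): {U4}.
Backdoor paths from U3 to U2:
  P1: U3 <- U4 -> U9 <- U8 <- U1 <- U2
Each backdoor path contains an unconditioned collider, so every path is already blocked with the empty conditioning set:
  P1: blocked at collider U9 (neither it nor any descendant is in the conditioning set).
The empty set is therefore the unique smallest valid set.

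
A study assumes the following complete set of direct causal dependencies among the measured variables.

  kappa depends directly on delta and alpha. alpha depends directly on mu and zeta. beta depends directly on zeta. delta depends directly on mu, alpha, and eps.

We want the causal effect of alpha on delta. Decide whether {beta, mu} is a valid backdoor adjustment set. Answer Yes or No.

Backdoor paths from alpha to delta (paths whose first edge points into alpha):
  P1: alpha <- mu -> delta
Condition 1 (no descendant of alpha in the set): holds — descendants of alpha are {delta, kappa}; none are in {beta, mu}.
Condition 2 (every backdoor path blocked by {beta, mu}):
  P1: blocked at fork node mu ∈ conditioning set.
{beta, mu} satisfies the backdoor criterion.

Yes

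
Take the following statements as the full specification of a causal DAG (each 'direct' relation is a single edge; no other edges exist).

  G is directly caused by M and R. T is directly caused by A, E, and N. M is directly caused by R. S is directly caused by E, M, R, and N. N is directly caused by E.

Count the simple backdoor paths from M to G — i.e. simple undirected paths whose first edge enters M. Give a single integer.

1

A backdoor path from M to G is any simple undirected path whose first edge points into M (i.e. leaves M via a parent).
Parents of M: {R}.
Enumerating:
  P1: M <- R -> G
That exhausts the simple backdoor paths. Count: 1.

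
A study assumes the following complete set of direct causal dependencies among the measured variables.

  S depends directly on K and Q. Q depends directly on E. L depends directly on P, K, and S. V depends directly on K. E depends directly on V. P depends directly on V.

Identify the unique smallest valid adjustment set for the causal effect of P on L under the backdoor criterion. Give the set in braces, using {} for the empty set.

{V}

Variables eligible for adjustment (non-descendants of P, excluding P and L): {E, K, Q, S, V}.
Backdoor paths from P to L:
  P1: P <- V <- K -> S -> L
  P2: P <- V <- K -> L
  P3: P <- V -> E -> Q -> S <- K -> L
  P4: P <- V -> E -> Q -> S -> L
The empty set is not sufficient: P1 (P <- V <- K -> S -> L) has no collider blocking it and no conditioned non-collider, so it is open.
Try {V}:
  P1: blocked at chain node V ∈ conditioning set.
  P2: blocked at chain node V ∈ conditioning set.
  P3: blocked at fork node V ∈ conditioning set.
  P4: blocked at fork node V ∈ conditioning set.
{V} contains no descendant of P and blocks every backdoor path.
No other singleton works — e.g. {K} leaves P4 open — so {V} is the unique smallest valid adjustment set.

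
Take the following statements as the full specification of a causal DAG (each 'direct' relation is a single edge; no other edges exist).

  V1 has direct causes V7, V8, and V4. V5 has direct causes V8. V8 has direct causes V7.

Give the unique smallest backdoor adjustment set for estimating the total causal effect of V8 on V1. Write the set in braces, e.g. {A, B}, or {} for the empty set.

{V7}

Variables eligible for adjustment (non-descendants of V8, excluding V8 and V1): {V4, V7}.
Backdoor paths from V8 to V1:
  P1: V8 <- V7 -> V1
The empty set is not sufficient: P1 (V8 <- V7 -> V1) has no collider blocking it and no conditioned non-collider, so it is open.
Try {V7}:
  P1: blocked at fork node V7 ∈ conditioning set.
{V7} contains no descendant of V8 and blocks every backdoor path.
No other singleton works — e.g. {V4} leaves P1 open — so {V7} is the unique smallest valid adjustment set.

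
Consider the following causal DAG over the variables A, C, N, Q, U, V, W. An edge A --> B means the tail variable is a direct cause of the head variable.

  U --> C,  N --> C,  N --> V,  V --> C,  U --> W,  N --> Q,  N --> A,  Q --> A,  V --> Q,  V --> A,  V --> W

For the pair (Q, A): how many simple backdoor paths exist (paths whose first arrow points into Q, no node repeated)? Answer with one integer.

8

A backdoor path from Q to A is any simple undirected path whose first edge points into Q (i.e. leaves Q via a parent).
Parents of Q: {N, V}.
Enumerating:
  P1: Q <- N -> V -> A
  P2: Q <- N -> A
  P3: Q <- N -> C <- U -> W <- V -> A
  P4: Q <- N -> C <- V -> A
  P5: Q <- V <- N -> A
  P6: Q <- V -> W <- U -> C <- N -> A
  P7: Q <- V -> A
  P8: Q <- V -> C <- N -> A
That exhausts the simple backdoor paths. Count: 8.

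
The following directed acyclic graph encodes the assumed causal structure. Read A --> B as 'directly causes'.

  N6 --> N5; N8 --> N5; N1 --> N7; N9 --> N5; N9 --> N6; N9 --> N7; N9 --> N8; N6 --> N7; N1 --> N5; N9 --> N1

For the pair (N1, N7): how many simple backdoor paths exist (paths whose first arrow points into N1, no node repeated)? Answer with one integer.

4

A backdoor path from N1 to N7 is any simple undirected path whose first edge points into N1 (i.e. leaves N1 via a parent).
Parents of N1: {N9}.
Enumerating:
  P1: N1 <- N9 -> N8 -> N5 <- N6 -> N7
  P2: N1 <- N9 -> N6 -> N7
  P3: N1 <- N9 -> N5 <- N6 -> N7
  P4: N1 <- N9 -> N7
That exhausts the simple backdoor paths. Count: 4.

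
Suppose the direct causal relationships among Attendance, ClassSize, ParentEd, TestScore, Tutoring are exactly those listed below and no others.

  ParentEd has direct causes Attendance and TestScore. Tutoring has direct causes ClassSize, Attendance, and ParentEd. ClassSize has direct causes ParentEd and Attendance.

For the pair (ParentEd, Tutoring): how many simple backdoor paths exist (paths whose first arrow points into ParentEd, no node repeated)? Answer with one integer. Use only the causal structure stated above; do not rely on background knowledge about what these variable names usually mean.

A backdoor path from ParentEd to Tutoring is any simple undirected path whose first edge points into ParentEd (i.e. leaves ParentEd via a parent).
Parents of ParentEd: {Attendance, TestScore}.
Enumerating:
  P1: ParentEd <- Attendance -> ClassSize -> Tutoring
  P2: ParentEd <- Attendance -> Tutoring
That exhausts the simple backdoor paths. Count: 2.

2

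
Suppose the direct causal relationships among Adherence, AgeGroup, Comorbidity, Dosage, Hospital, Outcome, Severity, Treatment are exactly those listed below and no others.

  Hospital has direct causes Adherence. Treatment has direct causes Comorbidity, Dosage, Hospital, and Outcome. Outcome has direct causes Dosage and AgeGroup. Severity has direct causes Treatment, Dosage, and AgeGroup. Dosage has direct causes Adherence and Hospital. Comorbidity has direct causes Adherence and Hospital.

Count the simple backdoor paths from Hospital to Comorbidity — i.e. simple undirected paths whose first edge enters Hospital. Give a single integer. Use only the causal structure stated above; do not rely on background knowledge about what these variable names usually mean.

6

A backdoor path from Hospital to Comorbidity is any simple undirected path whose first edge points into Hospital (i.e. leaves Hospital via a parent).
Parents of Hospital: {Adherence}.
Enumerating:
  P1: Hospital <- Adherence -> Comorbidity
  P2: Hospital <- Adherence -> Dosage -> Outcome <- AgeGroup -> Severity <- Treatment <- Comorbidity
  P3: Hospital <- Adherence -> Dosage -> Outcome -> Treatment <- Comorbidity
  P4: Hospital <- Adherence -> Dosage -> Treatment <- Comorbidity
  P5: Hospital <- Adherence -> Dosage -> Severity <- AgeGroup -> Outcome -> Treatment <- Comorbidity
  P6: Hospital <- Adherence -> Dosage -> Severity <- Treatment <- Comorbidity
That exhausts the simple backdoor paths. Count: 6.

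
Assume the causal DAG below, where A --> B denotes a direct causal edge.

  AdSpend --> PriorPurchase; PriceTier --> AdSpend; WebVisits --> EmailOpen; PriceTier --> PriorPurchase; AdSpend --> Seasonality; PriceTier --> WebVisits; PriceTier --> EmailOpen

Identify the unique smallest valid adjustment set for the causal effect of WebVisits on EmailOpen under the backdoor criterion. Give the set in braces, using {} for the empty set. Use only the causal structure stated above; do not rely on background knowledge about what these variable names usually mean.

{PriceTier}

Variables eligible for adjustment (non-descendants of WebVisits, excluding WebVisits and EmailOpen): {AdSpend, PriceTier, PriorPurchase, Seasonality}.
Backdoor paths from WebVisits to EmailOpen:
  P1: WebVisits <- PriceTier -> EmailOpen
The empty set is not sufficient: P1 (WebVisits <- PriceTier -> EmailOpen) has no collider blocking it and no conditioned non-collider, so it is open.
Try {PriceTier}:
  P1: blocked at fork node PriceTier ∈ conditioning set.
{PriceTier} contains no descendant of WebVisits and blocks every backdoor path.
No other singleton works — e.g. {AdSpend} leaves P1 open — so {PriceTier} is the unique smallest valid adjustment set.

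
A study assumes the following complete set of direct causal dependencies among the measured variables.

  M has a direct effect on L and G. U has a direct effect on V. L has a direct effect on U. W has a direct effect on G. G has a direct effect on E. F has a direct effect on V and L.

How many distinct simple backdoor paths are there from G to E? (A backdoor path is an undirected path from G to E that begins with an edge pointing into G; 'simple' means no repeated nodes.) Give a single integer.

0

A backdoor path from G to E is any simple undirected path whose first edge points into G (i.e. leaves G via a parent).
Parents of G: {M, W}.
No simple path from any parent of G reaches E without revisiting G, so there are no backdoor paths.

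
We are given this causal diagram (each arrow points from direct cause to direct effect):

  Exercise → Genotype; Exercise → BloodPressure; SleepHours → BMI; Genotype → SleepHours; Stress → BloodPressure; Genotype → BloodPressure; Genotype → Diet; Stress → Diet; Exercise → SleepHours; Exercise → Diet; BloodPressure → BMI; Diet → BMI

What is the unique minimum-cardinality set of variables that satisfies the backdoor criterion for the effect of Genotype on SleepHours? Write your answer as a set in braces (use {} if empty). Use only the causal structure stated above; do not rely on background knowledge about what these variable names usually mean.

{Exercise}

Variables eligible for adjustment (non-descendants of Genotype, excluding Genotype and SleepHours): {Exercise, Stress}.
Backdoor paths from Genotype to SleepHours:
  P1: Genotype <- Exercise -> Diet <- Stress -> BloodPressure -> BMI <- SleepHours
  P2: Genotype <- Exercise -> Diet -> BMI <- SleepHours
  P3: Genotype <- Exercise -> SleepHours
  P4: Genotype <- Exercise -> BloodPressure <- Stress -> Diet -> BMI <- SleepHours
  P5: Genotype <- Exercise -> BloodPressure -> BMI <- SleepHours
The empty set is not sufficient: P3 (Genotype <- Exercise -> SleepHours) has no collider blocking it and no conditioned non-collider, so it is open.
Try {Exercise}:
  P1: blocked at fork node Exercise ∈ conditioning set.
  P2: blocked at fork node Exercise ∈ conditioning set.
  P3: blocked at fork node Exercise ∈ conditioning set.
  P4: blocked at fork node Exercise ∈ conditioning set.
  P5: blocked at fork node Exercise ∈ conditioning set.
{Exercise} contains no descendant of Genotype and blocks every backdoor path.
No other singleton works — e.g. {Stress} leaves P3 open — so {Exercise} is the unique smallest valid adjustment set.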